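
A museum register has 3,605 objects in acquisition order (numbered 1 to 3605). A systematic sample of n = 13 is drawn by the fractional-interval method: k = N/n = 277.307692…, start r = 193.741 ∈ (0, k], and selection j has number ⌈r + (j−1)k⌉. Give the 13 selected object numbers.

j=1: r + 0k = 193.741 → ⌈·⌉ = 194
j=2: r + 1k = 471.048692… → ⌈·⌉ = 472
j=3: r + 2k = 748.356384… → ⌈·⌉ = 749
j=4: r + 3k = 1025.664076… → ⌈·⌉ = 1026
j=5: r + 4k = 1302.971769… → ⌈·⌉ = 1303
j=6: r + 5k = 1580.279461… → ⌈·⌉ = 1581
j=7: r + 6k = 1857.587153… → ⌈·⌉ = 1858
j=8: r + 7k = 2134.894846… → ⌈·⌉ = 2135
j=9: r + 8k = 2412.202538… → ⌈·⌉ = 2413
j=10: r + 9k = 2689.510230… → ⌈·⌉ = 2690
j=11: r + 10k = 2966.817923… → ⌈·⌉ = 2967
j=12: r + 11k = 3244.125615… → ⌈·⌉ = 3245
j=13: r + 12k = 3521.433307… → ⌈·⌉ = 3522

194, 472, 749, 1026, 1303, 1581, 1858, 2135, 2413, 2690, 2967, 3245, 3522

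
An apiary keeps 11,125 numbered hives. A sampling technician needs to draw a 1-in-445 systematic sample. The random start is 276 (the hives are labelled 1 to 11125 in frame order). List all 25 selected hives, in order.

276, 721, 1166, 1611, 2056, 2501, 2946, 3391, 3836, 4281, 4726, 5171, 5616, 6061, 6506, 6951, 7396, 7841, 8286, 8731, 9176, 9621, 10066, 10511, 10956

hive 1: 276
hive 2: 276 + 445 = 721
hive 3: 721 + 445 = 1166
hive 4: 1166 + 445 = 1611
hive 5: 1611 + 445 = 2056
hive 6: 2056 + 445 = 2501
hive 7: 2501 + 445 = 2946
hive 8: 2946 + 445 = 3391
hive 9: 3391 + 445 = 3836
hive 10: 3836 + 445 = 4281
hive 11: 4281 + 445 = 4726
hive 12: 4726 + 445 = 5171
hive 13: 5171 + 445 = 5616
hive 14: 5616 + 445 = 6061
hive 15: 6061 + 445 = 6506
hive 16: 6506 + 445 = 6951
hive 17: 6951 + 445 = 7396
hive 18: 7396 + 445 = 7841
hive 19: 7841 + 445 = 8286
hive 20: 8286 + 445 = 8731
hive 21: 8731 + 445 = 9176
hive 22: 9176 + 445 = 9621
hive 23: 9621 + 445 = 10066
hive 24: 10066 + 445 = 10511
hive 25: 10511 + 445 = 10956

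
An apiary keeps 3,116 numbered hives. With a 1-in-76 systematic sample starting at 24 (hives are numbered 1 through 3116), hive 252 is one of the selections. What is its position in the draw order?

4

k = 76
position = (252 − 24)/76 + 1 = 228/76 + 1 = 3 + 1 = 4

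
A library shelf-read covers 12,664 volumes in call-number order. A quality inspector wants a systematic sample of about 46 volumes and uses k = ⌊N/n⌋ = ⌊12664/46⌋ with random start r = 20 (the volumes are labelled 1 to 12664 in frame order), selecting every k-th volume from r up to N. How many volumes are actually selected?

k = ⌊12664/46⌋ = 275
Achieved size = ⌊(12664 − 20)/275⌋ + 1 = ⌊12644/275⌋ + 1 = 45 + 1 = 46
(last selection: 20 + 45×275 = 12395 ≤ 12664; next would be 12670 > 12664)

46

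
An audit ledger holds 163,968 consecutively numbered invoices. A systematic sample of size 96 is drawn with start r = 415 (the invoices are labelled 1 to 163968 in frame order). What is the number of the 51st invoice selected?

85815

k = 163968/96 = 1708
51st selection = r + (51−1)·k = 415 + 50×1708 = 415 + 85400 = 85815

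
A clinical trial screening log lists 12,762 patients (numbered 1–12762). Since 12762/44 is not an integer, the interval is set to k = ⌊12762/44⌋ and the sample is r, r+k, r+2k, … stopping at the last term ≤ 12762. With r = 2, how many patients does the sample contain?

k = ⌊12762/44⌋ = 290
Achieved size = ⌊(12762 − 2)/290⌋ + 1 = ⌊12760/290⌋ + 1 = 44 + 1 = 45
(last selection: 2 + 44×290 = 12762 ≤ 12762; next would be 13052 > 12762)

45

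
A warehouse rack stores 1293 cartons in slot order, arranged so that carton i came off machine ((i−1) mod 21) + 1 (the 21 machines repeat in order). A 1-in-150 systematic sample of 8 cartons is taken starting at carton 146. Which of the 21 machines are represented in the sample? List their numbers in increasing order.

2, 5, 8, 11, 14, 17, 20

Consecutive selections differ by k = 150, so their machine numbers differ by 150 mod 21 = 3.
gcd(150, 21) = 3, so the sample visits 21/3 = 7 distinct residues mod 21.
Start 146 is machine 20; the machines hit are 2, 5, 8, 11, 14, 17, 20.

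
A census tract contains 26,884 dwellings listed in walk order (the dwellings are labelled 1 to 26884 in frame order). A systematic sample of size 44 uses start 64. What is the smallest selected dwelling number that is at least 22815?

k = 26884/44 = 611
Steps past start: ⌈(22815 − 64)/611⌉ = ⌈22751/611⌉ = 38
Selected dwelling: 64 + 38×611 = 23282

23282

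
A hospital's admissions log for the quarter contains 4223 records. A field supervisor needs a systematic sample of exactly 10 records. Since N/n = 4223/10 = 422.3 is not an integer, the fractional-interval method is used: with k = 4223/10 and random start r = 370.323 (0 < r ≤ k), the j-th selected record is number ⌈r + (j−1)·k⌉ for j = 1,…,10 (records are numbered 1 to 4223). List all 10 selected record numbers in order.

j=1: r + 0k = 370.323 → ⌈·⌉ = 371
j=2: r + 1k = 792.623 → ⌈·⌉ = 793
j=3: r + 2k = 1214.923 → ⌈·⌉ = 1215
j=4: r + 3k = 1637.223 → ⌈·⌉ = 1638
j=5: r + 4k = 2059.523 → ⌈·⌉ = 2060
j=6: r + 5k = 2481.823 → ⌈·⌉ = 2482
j=7: r + 6k = 2904.123 → ⌈·⌉ = 2905
j=8: r + 7k = 3326.423 → ⌈·⌉ = 3327
j=9: r + 8k = 3748.723 → ⌈·⌉ = 3749
j=10: r + 9k = 4171.023 → ⌈·⌉ = 4172

371, 793, 1215, 1638, 2060, 2482, 2905, 3327, 3749, 4172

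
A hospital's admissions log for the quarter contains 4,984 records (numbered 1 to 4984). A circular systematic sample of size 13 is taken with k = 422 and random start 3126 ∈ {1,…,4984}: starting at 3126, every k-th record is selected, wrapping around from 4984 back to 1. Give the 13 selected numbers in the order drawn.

3126, 3548, 3970, 4392, 4814, 252, 674, 1096, 1518, 1940, 2362, 2784, 3206

Selection 1: 3126
Selection 2: 3126 + 422 = 3548
Selection 3: 3548 + 422 = 3970
Selection 4: 3970 + 422 = 4392
Selection 5: 4392 + 422 = 4814
Selection 6: 4814 + 422 = 5236 → 5236 − 4984 = 252
Selection 7: 252 + 422 = 674
Selection 8: 674 + 422 = 1096
Selection 9: 1096 + 422 = 1518
Selection 10: 1518 + 422 = 1940
Selection 11: 1940 + 422 = 2362
Selection 12: 2362 + 422 = 2784
Selection 13: 2784 + 422 = 3206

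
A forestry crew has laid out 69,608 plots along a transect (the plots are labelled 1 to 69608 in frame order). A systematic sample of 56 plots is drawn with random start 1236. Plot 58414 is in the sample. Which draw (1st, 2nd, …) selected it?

47

k = 69608/56 = 1243
position = (58414 − 1236)/1243 + 1 = 57178/1243 + 1 = 46 + 1 = 47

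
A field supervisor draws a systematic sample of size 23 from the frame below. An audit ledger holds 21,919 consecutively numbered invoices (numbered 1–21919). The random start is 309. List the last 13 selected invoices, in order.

9839, 10792, 11745, 12698, 13651, 14604, 15557, 16510, 17463, 18416, 19369, 20322, 21275

k = N/n = 21919/23 = 953
11th selection = 309 + 10×953 = 9839
12th: 9839 + 953 = 10792
13th: 10792 + 953 = 11745
14th: 11745 + 953 = 12698
15th: 12698 + 953 = 13651
16th: 13651 + 953 = 14604
17th: 14604 + 953 = 15557
18th: 15557 + 953 = 16510
19th: 16510 + 953 = 17463
20th: 17463 + 953 = 18416
21st: 18416 + 953 = 19369
22nd: 19369 + 953 = 20322
23rd: 20322 + 953 = 21275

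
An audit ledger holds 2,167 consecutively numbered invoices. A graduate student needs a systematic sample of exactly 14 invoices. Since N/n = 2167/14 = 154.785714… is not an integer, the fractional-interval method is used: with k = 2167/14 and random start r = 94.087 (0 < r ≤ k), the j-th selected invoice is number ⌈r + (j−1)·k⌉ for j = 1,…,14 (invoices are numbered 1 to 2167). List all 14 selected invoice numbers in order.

95, 249, 404, 559, 714, 869, 1023, 1178, 1333, 1488, 1642, 1797, 1952, 2107

j=1: r + 0k = 94.087 → ⌈·⌉ = 95
j=2: r + 1k = 248.872714… → ⌈·⌉ = 249
j=3: r + 2k = 403.658428… → ⌈·⌉ = 404
j=4: r + 3k = 558.444142… → ⌈·⌉ = 559
j=5: r + 4k = 713.229857… → ⌈·⌉ = 714
j=6: r + 5k = 868.015571… → ⌈·⌉ = 869
j=7: r + 6k = 1022.801285… → ⌈·⌉ = 1023
j=8: r + 7k = 1177.587 → ⌈·⌉ = 1178
j=9: r + 8k = 1332.372714… → ⌈·⌉ = 1333
j=10: r + 9k = 1487.158428… → ⌈·⌉ = 1488
j=11: r + 10k = 1641.944142… → ⌈·⌉ = 1642
j=12: r + 11k = 1796.729857… → ⌈·⌉ = 1797
j=13: r + 12k = 1951.515571… → ⌈·⌉ = 1952
j=14: r + 13k = 2106.301285… → ⌈·⌉ = 2107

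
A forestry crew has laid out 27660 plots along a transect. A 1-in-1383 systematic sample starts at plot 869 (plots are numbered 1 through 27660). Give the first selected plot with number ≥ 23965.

k = 1383
Steps past start: ⌈(23965 − 869)/1383⌉ = ⌈23096/1383⌉ = 17
Selected plot: 869 + 17×1383 = 24380

24380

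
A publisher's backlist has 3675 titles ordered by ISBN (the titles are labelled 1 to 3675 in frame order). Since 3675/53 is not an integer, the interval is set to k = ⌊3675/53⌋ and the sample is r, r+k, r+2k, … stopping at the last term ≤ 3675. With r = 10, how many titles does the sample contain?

54

k = ⌊3675/53⌋ = 69
Achieved size = ⌊(3675 − 10)/69⌋ + 1 = ⌊3665/69⌋ + 1 = 53 + 1 = 54
(last selection: 10 + 53×69 = 3667 ≤ 3675; next would be 3736 > 3675)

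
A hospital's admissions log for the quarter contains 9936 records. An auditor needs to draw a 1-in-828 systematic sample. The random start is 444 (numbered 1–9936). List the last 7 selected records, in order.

6th selection = 444 + 5×828 = 4584
7th: 4584 + 828 = 5412
8th: 5412 + 828 = 6240
9th: 6240 + 828 = 7068
10th: 7068 + 828 = 7896
11th: 7896 + 828 = 8724
12th: 8724 + 828 = 9552

4584, 5412, 6240, 7068, 7896, 8724, 9552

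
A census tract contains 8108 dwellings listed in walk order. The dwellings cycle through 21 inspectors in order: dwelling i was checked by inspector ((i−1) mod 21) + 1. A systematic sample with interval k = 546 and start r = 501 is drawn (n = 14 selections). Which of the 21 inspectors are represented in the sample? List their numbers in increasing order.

Consecutive selections differ by k = 546, so their inspector numbers differ by 546 mod 21 = 0.
gcd(546, 21) = 21, so the sample visits 21/21 = 1 distinct residues mod 21.
Start 501 is inspector 18; the inspectors hit are 18.

18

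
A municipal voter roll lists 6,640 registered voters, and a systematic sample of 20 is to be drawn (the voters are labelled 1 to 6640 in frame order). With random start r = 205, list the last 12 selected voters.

2861, 3193, 3525, 3857, 4189, 4521, 4853, 5185, 5517, 5849, 6181, 6513

k = N/n = 6640/20 = 332
9th selection = 205 + 8×332 = 2861
10th: 2861 + 332 = 3193
11th: 3193 + 332 = 3525
12th: 3525 + 332 = 3857
13th: 3857 + 332 = 4189
14th: 4189 + 332 = 4521
15th: 4521 + 332 = 4853
16th: 4853 + 332 = 5185
17th: 5185 + 332 = 5517
18th: 5517 + 332 = 5849
19th: 5849 + 332 = 6181
20th: 6181 + 332 = 6513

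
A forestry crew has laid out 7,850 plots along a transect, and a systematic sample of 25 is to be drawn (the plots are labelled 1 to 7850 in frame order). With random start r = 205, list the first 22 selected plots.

205, 519, 833, 1147, 1461, 1775, 2089, 2403, 2717, 3031, 3345, 3659, 3973, 4287, 4601, 4915, 5229, 5543, 5857, 6171, 6485, 6799

k = N/n = 7850/25 = 314
plot 1: 205
plot 2: 205 + 314 = 519
plot 3: 519 + 314 = 833
plot 4: 833 + 314 = 1147
plot 5: 1147 + 314 = 1461
plot 6: 1461 + 314 = 1775
plot 7: 1775 + 314 = 2089
plot 8: 2089 + 314 = 2403
plot 9: 2403 + 314 = 2717
plot 10: 2717 + 314 = 3031
plot 11: 3031 + 314 = 3345
plot 12: 3345 + 314 = 3659
plot 13: 3659 + 314 = 3973
plot 14: 3973 + 314 = 4287
plot 15: 4287 + 314 = 4601
plot 16: 4601 + 314 = 4915
plot 17: 4915 + 314 = 5229
plot 18: 5229 + 314 = 5543
plot 19: 5543 + 314 = 5857
plot 20: 5857 + 314 = 6171
plot 21: 6171 + 314 = 6485
plot 22: 6485 + 314 = 6799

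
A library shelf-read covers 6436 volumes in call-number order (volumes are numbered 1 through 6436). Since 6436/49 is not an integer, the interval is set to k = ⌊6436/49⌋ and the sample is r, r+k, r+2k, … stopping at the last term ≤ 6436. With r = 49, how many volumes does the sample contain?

k = ⌊6436/49⌋ = 131
Achieved size = ⌊(6436 − 49)/131⌋ + 1 = ⌊6387/131⌋ + 1 = 48 + 1 = 49
(last selection: 49 + 48×131 = 6337 ≤ 6436; next would be 6468 > 6436)

49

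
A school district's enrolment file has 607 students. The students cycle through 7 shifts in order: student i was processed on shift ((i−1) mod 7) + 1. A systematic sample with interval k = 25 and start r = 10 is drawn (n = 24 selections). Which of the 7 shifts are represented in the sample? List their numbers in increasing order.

Consecutive selections differ by k = 25, so their shift numbers differ by 25 mod 7 = 4.
gcd(25, 7) = 1, so the sample visits 7/1 = 7 distinct residues mod 7.
Start 10 is shift 3; the shifts hit are 1, 2, 3, 4, 5, 6, 7.

1, 2, 3, 4, 5, 6, 7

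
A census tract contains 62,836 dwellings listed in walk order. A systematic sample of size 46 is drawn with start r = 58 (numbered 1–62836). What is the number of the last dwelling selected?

61528

k = 62836/46 = 1366
46th selection = r + (46−1)·k = 58 + 45×1366 = 58 + 61470 = 61528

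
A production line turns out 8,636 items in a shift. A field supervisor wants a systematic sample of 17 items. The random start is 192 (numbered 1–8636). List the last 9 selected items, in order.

4256, 4764, 5272, 5780, 6288, 6796, 7304, 7812, 8320

k = N/n = 8636/17 = 508
9th selection = 192 + 8×508 = 4256
10th: 4256 + 508 = 4764
11th: 4764 + 508 = 5272
12th: 5272 + 508 = 5780
13th: 5780 + 508 = 6288
14th: 6288 + 508 = 6796
15th: 6796 + 508 = 7304
16th: 7304 + 508 = 7812
17th: 7812 + 508 = 8320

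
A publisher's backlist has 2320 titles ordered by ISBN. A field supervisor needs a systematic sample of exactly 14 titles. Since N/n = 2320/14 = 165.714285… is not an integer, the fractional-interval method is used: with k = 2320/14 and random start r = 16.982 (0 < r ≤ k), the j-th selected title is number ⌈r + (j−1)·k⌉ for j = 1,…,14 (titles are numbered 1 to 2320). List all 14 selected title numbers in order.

17, 183, 349, 515, 680, 846, 1012, 1177, 1343, 1509, 1675, 1840, 2006, 2172

j=1: r + 0k = 16.982 → ⌈·⌉ = 17
j=2: r + 1k = 182.696285… → ⌈·⌉ = 183
j=3: r + 2k = 348.410571… → ⌈·⌉ = 349
j=4: r + 3k = 514.124857… → ⌈·⌉ = 515
j=5: r + 4k = 679.839142… → ⌈·⌉ = 680
j=6: r + 5k = 845.553428… → ⌈·⌉ = 846
j=7: r + 6k = 1011.267714… → ⌈·⌉ = 1012
j=8: r + 7k = 1176.982 → ⌈·⌉ = 1177
j=9: r + 8k = 1342.696285… → ⌈·⌉ = 1343
j=10: r + 9k = 1508.410571… → ⌈·⌉ = 1509
j=11: r + 10k = 1674.124857… → ⌈·⌉ = 1675
j=12: r + 11k = 1839.839142… → ⌈·⌉ = 1840
j=13: r + 12k = 2005.553428… → ⌈·⌉ = 2006
j=14: r + 13k = 2171.267714… → ⌈·⌉ = 2172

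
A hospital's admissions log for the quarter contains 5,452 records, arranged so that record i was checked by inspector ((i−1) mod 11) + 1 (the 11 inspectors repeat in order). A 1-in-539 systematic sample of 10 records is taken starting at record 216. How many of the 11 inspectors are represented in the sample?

1

Consecutive selections differ by k = 539, so their inspector numbers differ by 539 mod 11 = 0.
gcd(539, 11) = 11, so the sample visits 11/11 = 1 distinct residues mod 11.
Start 216 is inspector 7; the inspectors hit are 7.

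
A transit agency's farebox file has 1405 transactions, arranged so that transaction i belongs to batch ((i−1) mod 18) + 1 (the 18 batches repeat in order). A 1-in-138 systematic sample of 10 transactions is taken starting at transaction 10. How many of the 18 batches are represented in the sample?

Consecutive selections differ by k = 138, so their batch numbers differ by 138 mod 18 = 12.
gcd(138, 18) = 6, so the sample visits 18/6 = 3 distinct residues mod 18.
Start 10 is batch 10; the batches hit are 4, 10, 16.

3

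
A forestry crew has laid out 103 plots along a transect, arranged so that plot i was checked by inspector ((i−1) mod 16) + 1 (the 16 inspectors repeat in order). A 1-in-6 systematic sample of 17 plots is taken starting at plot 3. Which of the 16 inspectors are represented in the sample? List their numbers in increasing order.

Consecutive selections differ by k = 6, so their inspector numbers differ by 6 mod 16 = 6.
gcd(6, 16) = 2, so the sample visits 16/2 = 8 distinct residues mod 16.
Start 3 is inspector 3; the inspectors hit are 1, 3, 5, 7, 9, 11, 13, 15.

1, 3, 5, 7, 9, 11, 13, 15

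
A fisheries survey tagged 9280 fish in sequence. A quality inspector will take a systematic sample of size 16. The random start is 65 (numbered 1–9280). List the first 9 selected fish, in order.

65, 645, 1225, 1805, 2385, 2965, 3545, 4125, 4705

k = N/n = 9280/16 = 580
fish 1: 65
fish 2: 65 + 580 = 645
fish 3: 645 + 580 = 1225
fish 4: 1225 + 580 = 1805
fish 5: 1805 + 580 = 2385
fish 6: 2385 + 580 = 2965
fish 7: 2965 + 580 = 3545
fish 8: 3545 + 580 = 4125
fish 9: 4125 + 580 = 4705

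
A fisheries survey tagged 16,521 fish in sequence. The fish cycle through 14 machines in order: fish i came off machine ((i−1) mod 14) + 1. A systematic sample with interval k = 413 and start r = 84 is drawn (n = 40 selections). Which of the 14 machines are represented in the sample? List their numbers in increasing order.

Consecutive selections differ by k = 413, so their machine numbers differ by 413 mod 14 = 7.
gcd(413, 14) = 7, so the sample visits 14/7 = 2 distinct residues mod 14.
Start 84 is machine 14; the machines hit are 7, 14.

7, 14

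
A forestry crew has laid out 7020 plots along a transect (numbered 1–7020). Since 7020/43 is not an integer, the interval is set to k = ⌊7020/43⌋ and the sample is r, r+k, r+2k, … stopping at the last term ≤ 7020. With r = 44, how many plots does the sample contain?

k = ⌊7020/43⌋ = 163
Achieved size = ⌊(7020 − 44)/163⌋ + 1 = ⌊6976/163⌋ + 1 = 42 + 1 = 43
(last selection: 44 + 42×163 = 6890 ≤ 7020; next would be 7053 > 7020)

43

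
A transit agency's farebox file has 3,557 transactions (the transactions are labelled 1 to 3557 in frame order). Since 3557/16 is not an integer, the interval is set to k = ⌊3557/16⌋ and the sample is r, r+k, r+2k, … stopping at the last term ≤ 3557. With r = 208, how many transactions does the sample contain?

16

k = ⌊3557/16⌋ = 222
Achieved size = ⌊(3557 − 208)/222⌋ + 1 = ⌊3349/222⌋ + 1 = 15 + 1 = 16
(last selection: 208 + 15×222 = 3538 ≤ 3557; next would be 3760 > 3557)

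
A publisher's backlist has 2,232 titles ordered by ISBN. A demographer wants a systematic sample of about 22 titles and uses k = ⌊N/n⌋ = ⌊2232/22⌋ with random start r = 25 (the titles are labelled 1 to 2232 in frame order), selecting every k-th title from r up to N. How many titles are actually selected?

22

k = ⌊2232/22⌋ = 101
Achieved size = ⌊(2232 − 25)/101⌋ + 1 = ⌊2207/101⌋ + 1 = 21 + 1 = 22
(last selection: 25 + 21×101 = 2146 ≤ 2232; next would be 2247 > 2232)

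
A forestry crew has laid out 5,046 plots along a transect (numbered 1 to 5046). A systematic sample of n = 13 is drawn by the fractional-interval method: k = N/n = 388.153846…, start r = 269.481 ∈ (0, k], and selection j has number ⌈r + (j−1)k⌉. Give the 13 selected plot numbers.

j=1: r + 0k = 269.481 → ⌈·⌉ = 270
j=2: r + 1k = 657.634846… → ⌈·⌉ = 658
j=3: r + 2k = 1045.788692… → ⌈·⌉ = 1046
j=4: r + 3k = 1433.942538… → ⌈·⌉ = 1434
j=5: r + 4k = 1822.096384… → ⌈·⌉ = 1823
j=6: r + 5k = 2210.250230… → ⌈·⌉ = 2211
j=7: r + 6k = 2598.404076… → ⌈·⌉ = 2599
j=8: r + 7k = 2986.557923… → ⌈·⌉ = 2987
j=9: r + 8k = 3374.711769… → ⌈·⌉ = 3375
j=10: r + 9k = 3762.865615… → ⌈·⌉ = 3763
j=11: r + 10k = 4151.019461… → ⌈·⌉ = 4152
j=12: r + 11k = 4539.173307… → ⌈·⌉ = 4540
j=13: r + 12k = 4927.327153… → ⌈·⌉ = 4928

270, 658, 1046, 1434, 1823, 2211, 2599, 2987, 3375, 3763, 4152, 4540, 4928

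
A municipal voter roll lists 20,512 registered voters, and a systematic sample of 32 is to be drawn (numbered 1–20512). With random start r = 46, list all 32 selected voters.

k = N/n = 20512/32 = 641
voter 1: 46
voter 2: 46 + 641 = 687
voter 3: 687 + 641 = 1328
voter 4: 1328 + 641 = 1969
voter 5: 1969 + 641 = 2610
voter 6: 2610 + 641 = 3251
voter 7: 3251 + 641 = 3892
voter 8: 3892 + 641 = 4533
voter 9: 4533 + 641 = 5174
voter 10: 5174 + 641 = 5815
voter 11: 5815 + 641 = 6456
voter 12: 6456 + 641 = 7097
voter 13: 7097 + 641 = 7738
voter 14: 7738 + 641 = 8379
voter 15: 8379 + 641 = 9020
voter 16: 9020 + 641 = 9661
voter 17: 9661 + 641 = 10302
voter 18: 10302 + 641 = 10943
voter 19: 10943 + 641 = 11584
voter 20: 11584 + 641 = 12225
voter 21: 12225 + 641 = 12866
voter 22: 12866 + 641 = 13507
voter 23: 13507 + 641 = 14148
voter 24: 14148 + 641 = 14789
voter 25: 14789 + 641 = 15430
voter 26: 15430 + 641 = 16071
voter 27: 16071 + 641 = 16712
voter 28: 16712 + 641 = 17353
voter 29: 17353 + 641 = 17994
voter 30: 17994 + 641 = 18635
voter 31: 18635 + 641 = 19276
voter 32: 19276 + 641 = 19917

46, 687, 1328, 1969, 2610, 3251, 3892, 4533, 5174, 5815, 6456, 7097, 7738, 8379, 9020, 9661, 10302, 10943, 11584, 12225, 12866, 13507, 14148, 14789, 15430, 16071, 16712, 17353, 17994, 18635, 19276, 19917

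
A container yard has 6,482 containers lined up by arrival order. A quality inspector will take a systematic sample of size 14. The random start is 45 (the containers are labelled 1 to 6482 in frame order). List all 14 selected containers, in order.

k = N/n = 6482/14 = 463
container 1: 45
container 2: 45 + 463 = 508
container 3: 508 + 463 = 971
container 4: 971 + 463 = 1434
container 5: 1434 + 463 = 1897
container 6: 1897 + 463 = 2360
container 7: 2360 + 463 = 2823
container 8: 2823 + 463 = 3286
container 9: 3286 + 463 = 3749
container 10: 3749 + 463 = 4212
container 11: 4212 + 463 = 4675
container 12: 4675 + 463 = 5138
container 13: 5138 + 463 = 5601
container 14: 5601 + 463 = 6064

45, 508, 971, 1434, 1897, 2360, 2823, 3286, 3749, 4212, 4675, 5138, 5601, 6064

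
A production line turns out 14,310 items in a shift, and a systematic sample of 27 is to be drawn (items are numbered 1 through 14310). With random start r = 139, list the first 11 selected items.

139, 669, 1199, 1729, 2259, 2789, 3319, 3849, 4379, 4909, 5439

k = N/n = 14310/27 = 530
item 1: 139
item 2: 139 + 530 = 669
item 3: 669 + 530 = 1199
item 4: 1199 + 530 = 1729
item 5: 1729 + 530 = 2259
item 6: 2259 + 530 = 2789
item 7: 2789 + 530 = 3319
item 8: 3319 + 530 = 3849
item 9: 3849 + 530 = 4379
item 10: 4379 + 530 = 4909
item 11: 4909 + 530 = 5439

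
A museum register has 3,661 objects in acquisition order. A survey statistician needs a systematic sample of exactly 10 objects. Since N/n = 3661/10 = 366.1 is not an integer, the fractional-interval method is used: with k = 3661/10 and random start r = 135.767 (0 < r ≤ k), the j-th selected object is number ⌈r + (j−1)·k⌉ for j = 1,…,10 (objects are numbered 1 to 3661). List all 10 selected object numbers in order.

j=1: r + 0k = 135.767 → ⌈·⌉ = 136
j=2: r + 1k = 501.867 → ⌈·⌉ = 502
j=3: r + 2k = 867.967 → ⌈·⌉ = 868
j=4: r + 3k = 1234.067 → ⌈·⌉ = 1235
j=5: r + 4k = 1600.167 → ⌈·⌉ = 1601
j=6: r + 5k = 1966.267 → ⌈·⌉ = 1967
j=7: r + 6k = 2332.367 → ⌈·⌉ = 2333
j=8: r + 7k = 2698.467 → ⌈·⌉ = 2699
j=9: r + 8k = 3064.567 → ⌈·⌉ = 3065
j=10: r + 9k = 3430.667 → ⌈·⌉ = 3431

136, 502, 868, 1235, 1601, 1967, 2333, 2699, 3065, 3431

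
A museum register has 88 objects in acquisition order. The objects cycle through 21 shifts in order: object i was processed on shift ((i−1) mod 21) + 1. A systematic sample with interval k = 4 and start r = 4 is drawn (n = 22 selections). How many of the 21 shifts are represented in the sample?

21

Consecutive selections differ by k = 4, so their shift numbers differ by 4 mod 21 = 4.
gcd(4, 21) = 1, so the sample visits 21/1 = 21 distinct residues mod 21.
Start 4 is shift 4; the shifts hit are 1, 2, 3, 4, 5, 6, 7, 8, 9, 10, 11, 12, 13, 14, 15, 16, 17, 18, 19, 20, 21.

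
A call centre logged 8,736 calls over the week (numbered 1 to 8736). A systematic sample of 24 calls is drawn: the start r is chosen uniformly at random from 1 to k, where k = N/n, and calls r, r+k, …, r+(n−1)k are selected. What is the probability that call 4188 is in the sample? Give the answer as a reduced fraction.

1/364

k = 8736/24 = 364.
Call 4188 is selected iff r ≡ 4188 (mod 364); exactly one such r in {1,…,364}.
Inclusion probability = 1/364.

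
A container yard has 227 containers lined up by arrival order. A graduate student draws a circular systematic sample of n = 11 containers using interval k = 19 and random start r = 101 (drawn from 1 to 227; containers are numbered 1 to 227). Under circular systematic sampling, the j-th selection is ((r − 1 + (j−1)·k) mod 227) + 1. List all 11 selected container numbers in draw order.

101, 120, 139, 158, 177, 196, 215, 7, 26, 45, 64

Selection 1: 101
Selection 2: 101 + 19 = 120
Selection 3: 120 + 19 = 139
Selection 4: 139 + 19 = 158
Selection 5: 158 + 19 = 177
Selection 6: 177 + 19 = 196
Selection 7: 196 + 19 = 215
Selection 8: 215 + 19 = 234 → 234 − 227 = 7
Selection 9: 7 + 19 = 26
Selection 10: 26 + 19 = 45
Selection 11: 45 + 19 = 64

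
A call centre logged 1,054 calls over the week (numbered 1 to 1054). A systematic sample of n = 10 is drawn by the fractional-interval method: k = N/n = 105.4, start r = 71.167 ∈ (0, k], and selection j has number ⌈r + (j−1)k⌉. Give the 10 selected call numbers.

j=1: r + 0k = 71.167 → ⌈·⌉ = 72
j=2: r + 1k = 176.567 → ⌈·⌉ = 177
j=3: r + 2k = 281.967 → ⌈·⌉ = 282
j=4: r + 3k = 387.367 → ⌈·⌉ = 388
j=5: r + 4k = 492.767 → ⌈·⌉ = 493
j=6: r + 5k = 598.167 → ⌈·⌉ = 599
j=7: r + 6k = 703.567 → ⌈·⌉ = 704
j=8: r + 7k = 808.967 → ⌈·⌉ = 809
j=9: r + 8k = 914.367 → ⌈·⌉ = 915
j=10: r + 9k = 1019.767 → ⌈·⌉ = 1020

72, 177, 282, 388, 493, 599, 704, 809, 915, 1020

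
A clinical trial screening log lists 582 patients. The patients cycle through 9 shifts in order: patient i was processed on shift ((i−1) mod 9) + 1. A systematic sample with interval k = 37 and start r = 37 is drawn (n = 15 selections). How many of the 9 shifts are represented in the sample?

Consecutive selections differ by k = 37, so their shift numbers differ by 37 mod 9 = 1.
gcd(37, 9) = 1, so the sample visits 9/1 = 9 distinct residues mod 9.
Start 37 is shift 1; the shifts hit are 1, 2, 3, 4, 5, 6, 7, 8, 9.

9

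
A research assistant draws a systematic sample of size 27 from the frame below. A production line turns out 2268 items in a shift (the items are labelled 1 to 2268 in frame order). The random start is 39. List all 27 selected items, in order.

39, 123, 207, 291, 375, 459, 543, 627, 711, 795, 879, 963, 1047, 1131, 1215, 1299, 1383, 1467, 1551, 1635, 1719, 1803, 1887, 1971, 2055, 2139, 2223

k = N/n = 2268/27 = 84
item 1: 39
item 2: 39 + 84 = 123
item 3: 123 + 84 = 207
item 4: 207 + 84 = 291
item 5: 291 + 84 = 375
item 6: 375 + 84 = 459
item 7: 459 + 84 = 543
item 8: 543 + 84 = 627
item 9: 627 + 84 = 711
item 10: 711 + 84 = 795
item 11: 795 + 84 = 879
item 12: 879 + 84 = 963
item 13: 963 + 84 = 1047
item 14: 1047 + 84 = 1131
item 15: 1131 + 84 = 1215
item 16: 1215 + 84 = 1299
item 17: 1299 + 84 = 1383
item 18: 1383 + 84 = 1467
item 19: 1467 + 84 = 1551
item 20: 1551 + 84 = 1635
item 21: 1635 + 84 = 1719
item 22: 1719 + 84 = 1803
item 23: 1803 + 84 = 1887
item 24: 1887 + 84 = 1971
item 25: 1971 + 84 = 2055
item 26: 2055 + 84 = 2139
item 27: 2139 + 84 = 2223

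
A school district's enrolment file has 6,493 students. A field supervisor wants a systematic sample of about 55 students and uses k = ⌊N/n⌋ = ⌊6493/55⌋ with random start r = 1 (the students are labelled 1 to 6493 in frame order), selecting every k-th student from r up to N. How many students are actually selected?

k = ⌊6493/55⌋ = 118
Achieved size = ⌊(6493 − 1)/118⌋ + 1 = ⌊6492/118⌋ + 1 = 55 + 1 = 56
(last selection: 1 + 55×118 = 6491 ≤ 6493; next would be 6609 > 6493)

56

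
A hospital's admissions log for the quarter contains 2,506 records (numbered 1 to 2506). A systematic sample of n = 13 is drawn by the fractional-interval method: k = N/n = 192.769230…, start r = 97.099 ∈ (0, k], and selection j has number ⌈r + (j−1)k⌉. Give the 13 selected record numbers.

j=1: r + 0k = 97.099 → ⌈·⌉ = 98
j=2: r + 1k = 289.868230… → ⌈·⌉ = 290
j=3: r + 2k = 482.637461… → ⌈·⌉ = 483
j=4: r + 3k = 675.406692… → ⌈·⌉ = 676
j=5: r + 4k = 868.175923… → ⌈·⌉ = 869
j=6: r + 5k = 1060.945153… → ⌈·⌉ = 1061
j=7: r + 6k = 1253.714384… → ⌈·⌉ = 1254
j=8: r + 7k = 1446.483615… → ⌈·⌉ = 1447
j=9: r + 8k = 1639.252846… → ⌈·⌉ = 1640
j=10: r + 9k = 1832.022076… → ⌈·⌉ = 1833
j=11: r + 10k = 2024.791307… → ⌈·⌉ = 2025
j=12: r + 11k = 2217.560538… → ⌈·⌉ = 2218
j=13: r + 12k = 2410.329769… → ⌈·⌉ = 2411

98, 290, 483, 676, 869, 1061, 1254, 1447, 1640, 1833, 2025, 2218, 2411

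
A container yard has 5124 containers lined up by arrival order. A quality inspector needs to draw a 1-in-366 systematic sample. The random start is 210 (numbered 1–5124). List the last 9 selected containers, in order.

2040, 2406, 2772, 3138, 3504, 3870, 4236, 4602, 4968

6th selection = 210 + 5×366 = 2040
7th: 2040 + 366 = 2406
8th: 2406 + 366 = 2772
9th: 2772 + 366 = 3138
10th: 3138 + 366 = 3504
11th: 3504 + 366 = 3870
12th: 3870 + 366 = 4236
13th: 4236 + 366 = 4602
14th: 4602 + 366 = 4968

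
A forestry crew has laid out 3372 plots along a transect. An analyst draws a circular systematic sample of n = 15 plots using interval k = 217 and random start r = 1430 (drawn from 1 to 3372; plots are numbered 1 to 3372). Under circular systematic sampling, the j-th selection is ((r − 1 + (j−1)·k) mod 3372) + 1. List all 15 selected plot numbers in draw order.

1430, 1647, 1864, 2081, 2298, 2515, 2732, 2949, 3166, 11, 228, 445, 662, 879, 1096

Selection 1: 1430
Selection 2: 1430 + 217 = 1647
Selection 3: 1647 + 217 = 1864
Selection 4: 1864 + 217 = 2081
Selection 5: 2081 + 217 = 2298
Selection 6: 2298 + 217 = 2515
Selection 7: 2515 + 217 = 2732
Selection 8: 2732 + 217 = 2949
Selection 9: 2949 + 217 = 3166
Selection 10: 3166 + 217 = 3383 → 3383 − 3372 = 11
Selection 11: 11 + 217 = 228
Selection 12: 228 + 217 = 445
Selection 13: 445 + 217 = 662
Selection 14: 662 + 217 = 879
Selection 15: 879 + 217 = 1096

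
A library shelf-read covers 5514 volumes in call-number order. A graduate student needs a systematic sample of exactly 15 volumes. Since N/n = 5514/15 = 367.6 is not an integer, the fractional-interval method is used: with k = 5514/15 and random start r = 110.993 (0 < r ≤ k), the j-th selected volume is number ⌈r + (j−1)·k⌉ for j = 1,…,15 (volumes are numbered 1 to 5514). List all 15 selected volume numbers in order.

111, 479, 847, 1214, 1582, 1949, 2317, 2685, 3052, 3420, 3787, 4155, 4523, 4890, 5258

j=1: r + 0k = 110.993 → ⌈·⌉ = 111
j=2: r + 1k = 478.593 → ⌈·⌉ = 479
j=3: r + 2k = 846.193 → ⌈·⌉ = 847
j=4: r + 3k = 1213.793 → ⌈·⌉ = 1214
j=5: r + 4k = 1581.393 → ⌈·⌉ = 1582
j=6: r + 5k = 1948.993 → ⌈·⌉ = 1949
j=7: r + 6k = 2316.593 → ⌈·⌉ = 2317
j=8: r + 7k = 2684.193 → ⌈·⌉ = 2685
j=9: r + 8k = 3051.793 → ⌈·⌉ = 3052
j=10: r + 9k = 3419.393 → ⌈·⌉ = 3420
j=11: r + 10k = 3786.993 → ⌈·⌉ = 3787
j=12: r + 11k = 4154.593 → ⌈·⌉ = 4155
j=13: r + 12k = 4522.193 → ⌈·⌉ = 4523
j=14: r + 13k = 4889.793 → ⌈·⌉ = 4890
j=15: r + 14k = 5257.393 → ⌈·⌉ = 5258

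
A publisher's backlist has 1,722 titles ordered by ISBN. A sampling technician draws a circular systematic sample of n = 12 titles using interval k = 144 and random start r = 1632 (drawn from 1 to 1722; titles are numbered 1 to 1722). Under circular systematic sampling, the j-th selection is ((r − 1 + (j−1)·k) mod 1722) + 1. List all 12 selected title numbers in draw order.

Selection 1: 1632
Selection 2: 1632 + 144 = 1776 → 1776 − 1722 = 54
Selection 3: 54 + 144 = 198
Selection 4: 198 + 144 = 342
Selection 5: 342 + 144 = 486
Selection 6: 486 + 144 = 630
Selection 7: 630 + 144 = 774
Selection 8: 774 + 144 = 918
Selection 9: 918 + 144 = 1062
Selection 10: 1062 + 144 = 1206
Selection 11: 1206 + 144 = 1350
Selection 12: 1350 + 144 = 1494

1632, 54, 198, 342, 486, 630, 774, 918, 1062, 1206, 1350, 1494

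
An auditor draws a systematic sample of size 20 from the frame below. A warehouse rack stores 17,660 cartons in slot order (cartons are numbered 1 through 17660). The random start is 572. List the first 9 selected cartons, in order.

k = N/n = 17660/20 = 883
carton 1: 572
carton 2: 572 + 883 = 1455
carton 3: 1455 + 883 = 2338
carton 4: 2338 + 883 = 3221
carton 5: 3221 + 883 = 4104
carton 6: 4104 + 883 = 4987
carton 7: 4987 + 883 = 5870
carton 8: 5870 + 883 = 6753
carton 9: 6753 + 883 = 7636

572, 1455, 2338, 3221, 4104, 4987, 5870, 6753, 7636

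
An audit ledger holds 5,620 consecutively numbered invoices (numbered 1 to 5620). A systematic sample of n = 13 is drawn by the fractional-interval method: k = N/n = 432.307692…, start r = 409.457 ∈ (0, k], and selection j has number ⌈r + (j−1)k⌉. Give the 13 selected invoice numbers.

410, 842, 1275, 1707, 2139, 2571, 3004, 3436, 3868, 4301, 4733, 5165, 5598

j=1: r + 0k = 409.457 → ⌈·⌉ = 410
j=2: r + 1k = 841.764692… → ⌈·⌉ = 842
j=3: r + 2k = 1274.072384… → ⌈·⌉ = 1275
j=4: r + 3k = 1706.380076… → ⌈·⌉ = 1707
j=5: r + 4k = 2138.687769… → ⌈·⌉ = 2139
j=6: r + 5k = 2570.995461… → ⌈·⌉ = 2571
j=7: r + 6k = 3003.303153… → ⌈·⌉ = 3004
j=8: r + 7k = 3435.610846… → ⌈·⌉ = 3436
j=9: r + 8k = 3867.918538… → ⌈·⌉ = 3868
j=10: r + 9k = 4300.226230… → ⌈·⌉ = 4301
j=11: r + 10k = 4732.533923… → ⌈·⌉ = 4733
j=12: r + 11k = 5164.841615… → ⌈·⌉ = 5165
j=13: r + 12k = 5597.149307… → ⌈·⌉ = 5598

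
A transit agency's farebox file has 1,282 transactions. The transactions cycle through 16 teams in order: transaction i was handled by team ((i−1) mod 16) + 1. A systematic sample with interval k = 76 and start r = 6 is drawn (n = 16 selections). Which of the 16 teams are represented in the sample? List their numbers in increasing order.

Consecutive selections differ by k = 76, so their team numbers differ by 76 mod 16 = 12.
gcd(76, 16) = 4, so the sample visits 16/4 = 4 distinct residues mod 16.
Start 6 is team 6; the teams hit are 2, 6, 10, 14.

2, 6, 10, 14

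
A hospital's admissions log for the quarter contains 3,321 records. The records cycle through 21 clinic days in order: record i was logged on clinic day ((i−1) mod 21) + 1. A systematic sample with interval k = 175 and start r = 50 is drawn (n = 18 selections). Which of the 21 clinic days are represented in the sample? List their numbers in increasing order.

1, 8, 15

Consecutive selections differ by k = 175, so their clinic day numbers differ by 175 mod 21 = 7.
gcd(175, 21) = 7, so the sample visits 21/7 = 3 distinct residues mod 21.
Start 50 is clinic day 8; the clinic days hit are 1, 8, 15.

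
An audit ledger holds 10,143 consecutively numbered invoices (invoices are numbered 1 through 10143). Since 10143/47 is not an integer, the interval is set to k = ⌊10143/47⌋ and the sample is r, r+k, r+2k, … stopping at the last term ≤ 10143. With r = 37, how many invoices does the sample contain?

k = ⌊10143/47⌋ = 215
Achieved size = ⌊(10143 − 37)/215⌋ + 1 = ⌊10106/215⌋ + 1 = 47 + 1 = 48
(last selection: 37 + 47×215 = 10142 ≤ 10143; next would be 10357 > 10143)

48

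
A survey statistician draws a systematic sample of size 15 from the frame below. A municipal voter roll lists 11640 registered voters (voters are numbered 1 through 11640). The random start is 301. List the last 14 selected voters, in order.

1077, 1853, 2629, 3405, 4181, 4957, 5733, 6509, 7285, 8061, 8837, 9613, 10389, 11165

k = N/n = 11640/15 = 776
2nd selection = 301 + 1×776 = 1077
3rd: 1077 + 776 = 1853
4th: 1853 + 776 = 2629
5th: 2629 + 776 = 3405
6th: 3405 + 776 = 4181
7th: 4181 + 776 = 4957
8th: 4957 + 776 = 5733
9th: 5733 + 776 = 6509
10th: 6509 + 776 = 7285
11th: 7285 + 776 = 8061
12th: 8061 + 776 = 8837
13th: 8837 + 776 = 9613
14th: 9613 + 776 = 10389
15th: 10389 + 776 = 11165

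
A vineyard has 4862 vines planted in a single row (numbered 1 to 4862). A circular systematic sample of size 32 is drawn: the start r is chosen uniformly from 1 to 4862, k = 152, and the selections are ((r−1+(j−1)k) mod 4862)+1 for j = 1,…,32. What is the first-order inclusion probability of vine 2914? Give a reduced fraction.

For each position j, as r ranges over 1…4862 the j-th selection hits every vine exactly once, so vine 2914 is selected for exactly 32 of the 4862 starts.
Inclusion probability = 32/4862 = 16/2431.

16/2431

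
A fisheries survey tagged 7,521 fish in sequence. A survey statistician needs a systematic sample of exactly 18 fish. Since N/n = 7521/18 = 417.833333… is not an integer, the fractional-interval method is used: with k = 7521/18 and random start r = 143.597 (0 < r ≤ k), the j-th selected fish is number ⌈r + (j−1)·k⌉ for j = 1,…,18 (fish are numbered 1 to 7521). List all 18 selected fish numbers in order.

144, 562, 980, 1398, 1815, 2233, 2651, 3069, 3487, 3905, 4322, 4740, 5158, 5576, 5994, 6412, 6829, 7247

j=1: r + 0k = 143.597 → ⌈·⌉ = 144
j=2: r + 1k = 561.430333… → ⌈·⌉ = 562
j=3: r + 2k = 979.263666… → ⌈·⌉ = 980
j=4: r + 3k = 1397.097 → ⌈·⌉ = 1398
j=5: r + 4k = 1814.930333… → ⌈·⌉ = 1815
j=6: r + 5k = 2232.763666… → ⌈·⌉ = 2233
j=7: r + 6k = 2650.597 → ⌈·⌉ = 2651
j=8: r + 7k = 3068.430333… → ⌈·⌉ = 3069
j=9: r + 8k = 3486.263666… → ⌈·⌉ = 3487
j=10: r + 9k = 3904.097 → ⌈·⌉ = 3905
j=11: r + 10k = 4321.930333… → ⌈·⌉ = 4322
j=12: r + 11k = 4739.763666… → ⌈·⌉ = 4740
j=13: r + 12k = 5157.597 → ⌈·⌉ = 5158
j=14: r + 13k = 5575.430333… → ⌈·⌉ = 5576
j=15: r + 14k = 5993.263666… → ⌈·⌉ = 5994
j=16: r + 15k = 6411.097 → ⌈·⌉ = 6412
j=17: r + 16k = 6828.930333… → ⌈·⌉ = 6829
j=18: r + 17k = 7246.763666… → ⌈·⌉ = 7247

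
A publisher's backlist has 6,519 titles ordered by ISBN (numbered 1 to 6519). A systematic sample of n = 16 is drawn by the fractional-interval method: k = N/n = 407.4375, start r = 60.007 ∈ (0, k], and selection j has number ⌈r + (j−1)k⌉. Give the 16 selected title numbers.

j=1: r + 0k = 60.007 → ⌈·⌉ = 61
j=2: r + 1k = 467.4445 → ⌈·⌉ = 468
j=3: r + 2k = 874.882 → ⌈·⌉ = 875
j=4: r + 3k = 1282.3195 → ⌈·⌉ = 1283
j=5: r + 4k = 1689.757 → ⌈·⌉ = 1690
j=6: r + 5k = 2097.1945 → ⌈·⌉ = 2098
j=7: r + 6k = 2504.632 → ⌈·⌉ = 2505
j=8: r + 7k = 2912.0695 → ⌈·⌉ = 2913
j=9: r + 8k = 3319.507 → ⌈·⌉ = 3320
j=10: r + 9k = 3726.9445 → ⌈·⌉ = 3727
j=11: r + 10k = 4134.382 → ⌈·⌉ = 4135
j=12: r + 11k = 4541.8195 → ⌈·⌉ = 4542
j=13: r + 12k = 4949.257 → ⌈·⌉ = 4950
j=14: r + 13k = 5356.6945 → ⌈·⌉ = 5357
j=15: r + 14k = 5764.132 → ⌈·⌉ = 5765
j=16: r + 15k = 6171.5695 → ⌈·⌉ = 6172

61, 468, 875, 1283, 1690, 2098, 2505, 2913, 3320, 3727, 4135, 4542, 4950, 5357, 5765, 6172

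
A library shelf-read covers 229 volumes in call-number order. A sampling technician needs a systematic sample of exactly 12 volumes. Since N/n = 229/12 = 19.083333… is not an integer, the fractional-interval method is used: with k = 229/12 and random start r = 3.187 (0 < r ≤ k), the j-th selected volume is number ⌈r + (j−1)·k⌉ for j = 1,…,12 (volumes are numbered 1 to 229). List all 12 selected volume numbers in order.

4, 23, 42, 61, 80, 99, 118, 137, 156, 175, 195, 214

j=1: r + 0k = 3.187 → ⌈·⌉ = 4
j=2: r + 1k = 22.270333… → ⌈·⌉ = 23
j=3: r + 2k = 41.353666… → ⌈·⌉ = 42
j=4: r + 3k = 60.437 → ⌈·⌉ = 61
j=5: r + 4k = 79.520333… → ⌈·⌉ = 80
j=6: r + 5k = 98.603666… → ⌈·⌉ = 99
j=7: r + 6k = 117.687 → ⌈·⌉ = 118
j=8: r + 7k = 136.770333… → ⌈·⌉ = 137
j=9: r + 8k = 155.853666… → ⌈·⌉ = 156
j=10: r + 9k = 174.937 → ⌈·⌉ = 175
j=11: r + 10k = 194.020333… → ⌈·⌉ = 195
j=12: r + 11k = 213.103666… → ⌈·⌉ = 214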